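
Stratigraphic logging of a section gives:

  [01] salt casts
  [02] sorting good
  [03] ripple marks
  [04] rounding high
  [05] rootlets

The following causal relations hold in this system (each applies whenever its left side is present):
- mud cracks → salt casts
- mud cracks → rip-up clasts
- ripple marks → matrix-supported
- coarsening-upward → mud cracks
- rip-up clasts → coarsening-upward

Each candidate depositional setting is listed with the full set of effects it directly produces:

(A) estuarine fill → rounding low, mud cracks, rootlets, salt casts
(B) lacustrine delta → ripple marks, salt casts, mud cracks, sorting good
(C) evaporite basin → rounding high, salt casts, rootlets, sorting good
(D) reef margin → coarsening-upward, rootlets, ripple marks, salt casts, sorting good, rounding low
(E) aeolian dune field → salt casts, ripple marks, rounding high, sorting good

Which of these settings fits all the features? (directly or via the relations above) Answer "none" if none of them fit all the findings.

none

For each candidate, compare predicted effects to what was observed:
(A) estuarine fill — fails on sorting good, ripple marks, rounding high (predicts rounding low, not rounding high)
(B) lacustrine delta — salt casts +; sorting good +; ripple marks +; rounding high -; rootlets -
(C) evaporite basin — salt casts +; sorting good +; ripple marks -; rounding high +; rootlets +
(D) reef margin — salt casts +; sorting good +; ripple marks +; rounding high -; rootlets +
(E) aeolian dune field — does not account for rootlets
None of the listed candidates fits everything.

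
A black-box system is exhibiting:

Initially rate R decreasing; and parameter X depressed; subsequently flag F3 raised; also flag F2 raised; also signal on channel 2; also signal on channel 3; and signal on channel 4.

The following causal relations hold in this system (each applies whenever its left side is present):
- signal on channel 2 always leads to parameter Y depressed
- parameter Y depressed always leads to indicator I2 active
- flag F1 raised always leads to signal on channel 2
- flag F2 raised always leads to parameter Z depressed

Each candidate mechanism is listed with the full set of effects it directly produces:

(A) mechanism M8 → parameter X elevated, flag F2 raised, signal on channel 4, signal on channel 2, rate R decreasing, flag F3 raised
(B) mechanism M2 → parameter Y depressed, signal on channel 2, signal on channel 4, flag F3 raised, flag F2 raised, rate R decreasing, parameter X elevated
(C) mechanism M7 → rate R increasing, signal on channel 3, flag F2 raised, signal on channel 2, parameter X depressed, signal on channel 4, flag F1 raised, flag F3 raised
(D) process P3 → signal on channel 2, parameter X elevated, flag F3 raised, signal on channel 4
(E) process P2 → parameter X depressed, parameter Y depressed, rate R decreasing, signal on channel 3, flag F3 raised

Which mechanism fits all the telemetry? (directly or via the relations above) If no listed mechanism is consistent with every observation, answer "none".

For each candidate, compare predicted effects to what was observed:
(A) mechanism M8 — rate R decreasing match; parameter X depressed miss; flag F3 raised match; flag F2 raised match; signal on channel 2 match; signal on channel 3 miss; signal on channel 4 match
(B) mechanism M2 — rate R decreasing match; parameter X depressed miss; flag F3 raised match; flag F2 raised match; signal on channel 2 match; signal on channel 3 miss; signal on channel 4 match
(C) mechanism M7 — fails on rate R decreasing (predicts rate R increasing, not rate R decreasing)
(D) process P3 — fails on rate R decreasing, parameter X depressed, flag F2 raised, signal on channel 3 (predicts parameter X elevated, not parameter X depressed)
(E) process P2 — does not account for flag F2 raised, signal on channel 2, signal on channel 4
Every candidate fails on at least one observation.

none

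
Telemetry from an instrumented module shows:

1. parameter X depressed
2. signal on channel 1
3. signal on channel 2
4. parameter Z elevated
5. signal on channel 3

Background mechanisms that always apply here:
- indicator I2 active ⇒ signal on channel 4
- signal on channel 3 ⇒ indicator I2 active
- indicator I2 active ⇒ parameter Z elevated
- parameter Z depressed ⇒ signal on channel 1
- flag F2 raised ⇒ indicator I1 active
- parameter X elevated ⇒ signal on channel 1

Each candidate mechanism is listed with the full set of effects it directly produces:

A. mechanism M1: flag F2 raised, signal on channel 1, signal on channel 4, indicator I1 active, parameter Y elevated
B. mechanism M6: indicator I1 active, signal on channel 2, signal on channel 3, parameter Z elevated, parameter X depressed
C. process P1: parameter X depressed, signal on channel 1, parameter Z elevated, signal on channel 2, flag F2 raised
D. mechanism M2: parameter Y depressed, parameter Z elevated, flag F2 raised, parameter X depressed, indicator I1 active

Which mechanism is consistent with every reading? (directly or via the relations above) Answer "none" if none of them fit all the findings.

Checking each candidate against the observations:
(A) mechanism M1 — parameter X depressed ✗; signal on channel 1 ✓; signal on channel 2 ✗; parameter Z elevated ✗; signal on channel 3 ✗
(B) mechanism M6 — parameter X depressed ✓; signal on channel 1 ✗; signal on channel 2 ✓; parameter Z elevated ✓; signal on channel 3 ✓
(C) process P1 — parameter X depressed ✓; signal on channel 1 ✓; signal on channel 2 ✓; parameter Z elevated ✓; signal on channel 3 ✗
(D) mechanism M2 — parameter X depressed ✓; signal on channel 1 ✗; signal on channel 2 ✗; parameter Z elevated ✓; signal on channel 3 ✗
No candidate is consistent with all observations.

none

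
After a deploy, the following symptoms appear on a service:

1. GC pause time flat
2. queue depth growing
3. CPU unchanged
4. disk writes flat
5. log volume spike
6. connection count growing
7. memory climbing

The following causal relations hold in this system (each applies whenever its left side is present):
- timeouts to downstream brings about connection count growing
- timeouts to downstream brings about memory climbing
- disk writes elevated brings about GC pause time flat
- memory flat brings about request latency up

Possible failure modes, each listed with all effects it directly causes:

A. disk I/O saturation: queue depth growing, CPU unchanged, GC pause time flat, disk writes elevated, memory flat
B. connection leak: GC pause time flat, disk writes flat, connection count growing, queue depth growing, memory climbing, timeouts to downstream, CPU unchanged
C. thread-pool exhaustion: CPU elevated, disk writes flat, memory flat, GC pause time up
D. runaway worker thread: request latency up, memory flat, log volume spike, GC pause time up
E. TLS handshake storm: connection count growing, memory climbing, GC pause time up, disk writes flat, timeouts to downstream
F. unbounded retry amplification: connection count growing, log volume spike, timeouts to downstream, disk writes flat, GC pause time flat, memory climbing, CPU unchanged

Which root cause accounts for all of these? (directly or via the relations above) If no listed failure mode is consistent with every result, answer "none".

none

Per-candidate check:
(A) disk I/O saturation — GC pause time flat match; queue depth growing match; CPU unchanged match; disk writes flat miss; log volume spike miss; connection count growing miss; memory climbing miss
(B) connection leak — does not account for log volume spike
(C) thread-pool exhaustion — fails on GC pause time flat, queue depth growing, CPU unchanged, log volume spike, connection count growing, memory climbing (predicts GC pause time up, not GC pause time flat; predicts CPU elevated, not CPU unchanged; predicts memory flat, not memory climbing)
(D) runaway worker thread — GC pause time flat miss; queue depth growing miss; CPU unchanged miss; disk writes flat miss; log volume spike match; connection count growing miss; memory climbing miss
(E) TLS handshake storm — GC pause time flat miss; queue depth growing miss; CPU unchanged miss; disk writes flat match; log volume spike miss; connection count growing match; memory climbing match
(F) unbounded retry amplification — does not account for queue depth growing
Every candidate fails on at least one observation.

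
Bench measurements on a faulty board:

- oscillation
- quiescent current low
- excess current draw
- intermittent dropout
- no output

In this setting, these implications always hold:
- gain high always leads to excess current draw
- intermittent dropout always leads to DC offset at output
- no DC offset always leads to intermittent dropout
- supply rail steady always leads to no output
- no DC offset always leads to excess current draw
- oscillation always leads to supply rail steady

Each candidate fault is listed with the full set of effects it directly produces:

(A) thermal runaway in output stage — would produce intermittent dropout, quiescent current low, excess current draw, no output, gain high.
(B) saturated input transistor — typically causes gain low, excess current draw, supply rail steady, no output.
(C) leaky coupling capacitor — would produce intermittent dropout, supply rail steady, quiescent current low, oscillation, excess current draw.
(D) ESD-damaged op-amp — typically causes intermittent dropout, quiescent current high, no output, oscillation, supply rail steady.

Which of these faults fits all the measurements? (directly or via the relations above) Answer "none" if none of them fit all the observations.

C

Testing each hypothesis:
(A) thermal runaway in output stage — does not account for oscillation
(B) saturated input transistor — oscillation miss; quiescent current low miss; excess current draw match; intermittent dropout miss; no output match
(C) leaky coupling capacitor — oscillation match; quiescent current low match; excess current draw match; intermittent dropout match; no output match (via supply rail steady → no output)
(D) ESD-damaged op-amp — oscillation match; quiescent current low miss; excess current draw miss; intermittent dropout match; no output match
(C) alone accounts for all the evidence.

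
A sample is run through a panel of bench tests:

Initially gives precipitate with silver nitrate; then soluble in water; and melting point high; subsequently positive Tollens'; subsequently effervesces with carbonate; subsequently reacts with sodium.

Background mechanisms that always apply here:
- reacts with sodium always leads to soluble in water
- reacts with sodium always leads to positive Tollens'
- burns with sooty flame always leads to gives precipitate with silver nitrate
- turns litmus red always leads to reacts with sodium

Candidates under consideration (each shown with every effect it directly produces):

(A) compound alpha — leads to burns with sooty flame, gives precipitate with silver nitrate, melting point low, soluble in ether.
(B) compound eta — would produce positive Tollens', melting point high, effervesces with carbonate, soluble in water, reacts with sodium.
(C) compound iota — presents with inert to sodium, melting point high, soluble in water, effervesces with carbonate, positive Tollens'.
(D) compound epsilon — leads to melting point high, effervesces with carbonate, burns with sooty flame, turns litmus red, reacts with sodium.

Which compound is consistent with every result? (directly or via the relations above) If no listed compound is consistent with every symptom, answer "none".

D

Per-candidate check:
(A) compound alpha — gives precipitate with silver nitrate yes; soluble in water NO; melting point high NO; positive Tollens' NO; effervesces with carbonate NO; reacts with sodium NO
(B) compound eta — gives precipitate with silver nitrate NO; soluble in water yes; melting point high yes; positive Tollens' yes; effervesces with carbonate yes; reacts with sodium yes
(C) compound iota — gives precipitate with silver nitrate NO; soluble in water yes; melting point high yes; positive Tollens' yes; effervesces with carbonate yes; reacts with sodium NO
(D) compound epsilon — gives precipitate with silver nitrate yes (via burns with sooty flame → gives precipitate with silver nitrate); soluble in water yes (via reacts with sodium → soluble in water); melting point high yes; positive Tollens' yes (via reacts with sodium → positive Tollens'); effervesces with carbonate yes; reacts with sodium yes
(D) is the only candidate with no mismatches.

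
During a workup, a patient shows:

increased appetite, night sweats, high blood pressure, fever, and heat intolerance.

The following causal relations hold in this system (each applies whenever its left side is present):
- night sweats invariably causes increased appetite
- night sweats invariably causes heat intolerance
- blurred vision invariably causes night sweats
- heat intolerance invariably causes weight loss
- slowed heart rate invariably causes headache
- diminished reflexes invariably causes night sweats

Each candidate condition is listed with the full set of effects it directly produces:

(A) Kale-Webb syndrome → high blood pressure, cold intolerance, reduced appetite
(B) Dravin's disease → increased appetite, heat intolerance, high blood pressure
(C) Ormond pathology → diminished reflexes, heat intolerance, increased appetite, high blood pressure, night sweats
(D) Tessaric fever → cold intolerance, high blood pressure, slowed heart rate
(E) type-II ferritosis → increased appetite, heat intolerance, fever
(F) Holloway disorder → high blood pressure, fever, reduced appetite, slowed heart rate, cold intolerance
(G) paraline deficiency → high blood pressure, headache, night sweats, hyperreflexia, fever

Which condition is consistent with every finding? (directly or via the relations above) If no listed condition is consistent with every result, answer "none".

G

Per-candidate check:
(A) Kale-Webb syndrome — increased appetite -; night sweats -; high blood pressure +; fever -; heat intolerance -
(B) Dravin's disease — increased appetite +; night sweats -; high blood pressure +; fever -; heat intolerance +
(C) Ormond pathology — increased appetite +; night sweats +; high blood pressure +; fever -; heat intolerance +
(D) Tessaric fever — fails on increased appetite, night sweats, fever, heat intolerance (predicts cold intolerance, not heat intolerance)
(E) type-II ferritosis — increased appetite +; night sweats -; high blood pressure -; fever +; heat intolerance +
(F) Holloway disorder — fails on increased appetite, night sweats, heat intolerance (predicts reduced appetite, not increased appetite; predicts cold intolerance, not heat intolerance)
(G) paraline deficiency — increased appetite + (through night sweats → increased appetite); night sweats +; high blood pressure +; fever +; heat intolerance + (through night sweats → heat intolerance)
Only (G) is consistent with every observation.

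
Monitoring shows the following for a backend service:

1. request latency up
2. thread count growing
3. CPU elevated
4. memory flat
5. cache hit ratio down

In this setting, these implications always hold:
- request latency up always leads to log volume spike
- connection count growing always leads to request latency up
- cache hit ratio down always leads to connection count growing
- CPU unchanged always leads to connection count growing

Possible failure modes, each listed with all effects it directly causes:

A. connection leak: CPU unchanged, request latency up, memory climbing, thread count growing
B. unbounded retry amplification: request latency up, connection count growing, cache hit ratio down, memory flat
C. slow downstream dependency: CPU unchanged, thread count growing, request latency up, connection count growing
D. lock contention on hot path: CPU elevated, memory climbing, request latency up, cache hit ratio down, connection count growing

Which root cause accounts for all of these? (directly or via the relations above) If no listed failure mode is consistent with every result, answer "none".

For each candidate, compare predicted effects to what was observed:
(A) connection leak — request latency up ✓; thread count growing ✓; CPU elevated ✗; memory flat ✗; cache hit ratio down ✗
(B) unbounded retry amplification — does not account for thread count growing, CPU elevated
(C) slow downstream dependency — fails on CPU elevated, memory flat, cache hit ratio down (predicts CPU unchanged, not CPU elevated)
(D) lock contention on hot path — request latency up ✓; thread count growing ✗; CPU elevated ✓; memory flat ✗; cache hit ratio down ✓
No candidate is consistent with all observations.

none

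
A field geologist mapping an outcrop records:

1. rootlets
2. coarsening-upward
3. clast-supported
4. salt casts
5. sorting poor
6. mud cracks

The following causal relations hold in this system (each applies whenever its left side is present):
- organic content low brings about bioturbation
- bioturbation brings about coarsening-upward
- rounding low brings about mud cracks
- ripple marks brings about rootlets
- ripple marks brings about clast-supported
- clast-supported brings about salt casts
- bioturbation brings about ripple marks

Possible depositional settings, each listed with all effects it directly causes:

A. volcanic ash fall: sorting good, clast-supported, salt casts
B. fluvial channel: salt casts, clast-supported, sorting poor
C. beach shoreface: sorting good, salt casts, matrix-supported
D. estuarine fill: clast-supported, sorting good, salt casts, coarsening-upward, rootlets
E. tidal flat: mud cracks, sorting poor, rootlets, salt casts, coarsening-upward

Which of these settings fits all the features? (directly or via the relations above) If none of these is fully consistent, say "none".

none

Testing each hypothesis:
(A) volcanic ash fall — rootlets NO; coarsening-upward NO; clast-supported yes; salt casts yes; sorting poor NO; mud cracks NO
(B) fluvial channel — does not account for rootlets, coarsening-upward, mud cracks
(C) beach shoreface — rootlets NO; coarsening-upward NO; clast-supported NO; salt casts yes; sorting poor NO; mud cracks NO
(D) estuarine fill — rootlets yes; coarsening-upward yes; clast-supported yes; salt casts yes; sorting poor NO; mud cracks NO
(E) tidal flat — does not account for clast-supported
No candidate is consistent with all observations.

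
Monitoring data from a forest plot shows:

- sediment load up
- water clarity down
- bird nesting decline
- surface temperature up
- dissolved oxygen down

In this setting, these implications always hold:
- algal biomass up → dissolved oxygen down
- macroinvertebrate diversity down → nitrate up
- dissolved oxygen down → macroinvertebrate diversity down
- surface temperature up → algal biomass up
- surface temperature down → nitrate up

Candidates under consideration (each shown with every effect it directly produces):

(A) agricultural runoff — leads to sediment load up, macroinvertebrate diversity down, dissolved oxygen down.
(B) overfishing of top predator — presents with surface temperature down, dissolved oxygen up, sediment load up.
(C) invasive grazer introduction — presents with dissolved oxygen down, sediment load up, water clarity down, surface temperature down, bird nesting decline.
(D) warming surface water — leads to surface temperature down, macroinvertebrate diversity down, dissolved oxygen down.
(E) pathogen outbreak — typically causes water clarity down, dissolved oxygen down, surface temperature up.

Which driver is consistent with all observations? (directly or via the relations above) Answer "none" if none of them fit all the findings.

Checking each candidate against the observations:
(A) agricultural runoff — does not account for water clarity down, bird nesting decline, surface temperature up
(B) overfishing of top predator — fails on water clarity down, bird nesting decline, surface temperature up, dissolved oxygen down (predicts surface temperature down, not surface temperature up; predicts dissolved oxygen up, not dissolved oxygen down)
(C) invasive grazer introduction — sediment load up +; water clarity down +; bird nesting decline +; surface temperature up -; dissolved oxygen down +
(D) warming surface water — fails on sediment load up, water clarity down, bird nesting decline, surface temperature up (predicts surface temperature down, not surface temperature up)
(E) pathogen outbreak — does not account for sediment load up, bird nesting decline
No candidate is consistent with all observations.

none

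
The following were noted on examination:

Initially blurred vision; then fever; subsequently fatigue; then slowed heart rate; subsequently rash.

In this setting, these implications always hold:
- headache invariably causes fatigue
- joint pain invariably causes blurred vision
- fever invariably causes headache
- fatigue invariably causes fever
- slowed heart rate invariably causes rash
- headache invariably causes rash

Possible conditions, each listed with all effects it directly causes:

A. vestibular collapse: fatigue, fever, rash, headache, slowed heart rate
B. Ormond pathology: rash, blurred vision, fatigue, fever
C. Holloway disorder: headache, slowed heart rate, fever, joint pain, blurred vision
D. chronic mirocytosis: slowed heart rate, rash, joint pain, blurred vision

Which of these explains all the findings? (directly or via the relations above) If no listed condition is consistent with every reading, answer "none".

Testing each hypothesis:
(A) vestibular collapse — blurred vision miss; fever match; fatigue match; slowed heart rate match; rash match
(B) Ormond pathology — does not account for slowed heart rate
(C) Holloway disorder — accounts for every observation (fatigue by headache → fatigue)
(D) chronic mirocytosis — blurred vision match; fever miss; fatigue miss; slowed heart rate match; rash match
(C) is the only candidate with no mismatches.

C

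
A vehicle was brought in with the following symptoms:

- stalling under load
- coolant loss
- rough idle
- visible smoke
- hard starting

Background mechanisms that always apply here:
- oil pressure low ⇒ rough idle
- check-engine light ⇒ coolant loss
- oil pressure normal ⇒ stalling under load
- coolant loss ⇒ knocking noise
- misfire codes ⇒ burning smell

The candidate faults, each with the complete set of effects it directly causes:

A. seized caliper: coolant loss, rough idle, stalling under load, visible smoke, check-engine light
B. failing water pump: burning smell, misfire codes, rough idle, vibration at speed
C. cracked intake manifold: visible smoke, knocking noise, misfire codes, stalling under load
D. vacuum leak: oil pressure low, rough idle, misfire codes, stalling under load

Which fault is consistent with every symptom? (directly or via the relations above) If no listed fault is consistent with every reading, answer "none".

none

For each candidate, compare predicted effects to what was observed:
(A) seized caliper — does not account for hard starting
(B) failing water pump — does not account for stalling under load, coolant loss, visible smoke, hard starting
(C) cracked intake manifold — stalling under load yes; coolant loss NO; rough idle NO; visible smoke yes; hard starting NO
(D) vacuum leak — stalling under load yes; coolant loss NO; rough idle yes; visible smoke NO; hard starting NO
Every candidate fails on at least one observation.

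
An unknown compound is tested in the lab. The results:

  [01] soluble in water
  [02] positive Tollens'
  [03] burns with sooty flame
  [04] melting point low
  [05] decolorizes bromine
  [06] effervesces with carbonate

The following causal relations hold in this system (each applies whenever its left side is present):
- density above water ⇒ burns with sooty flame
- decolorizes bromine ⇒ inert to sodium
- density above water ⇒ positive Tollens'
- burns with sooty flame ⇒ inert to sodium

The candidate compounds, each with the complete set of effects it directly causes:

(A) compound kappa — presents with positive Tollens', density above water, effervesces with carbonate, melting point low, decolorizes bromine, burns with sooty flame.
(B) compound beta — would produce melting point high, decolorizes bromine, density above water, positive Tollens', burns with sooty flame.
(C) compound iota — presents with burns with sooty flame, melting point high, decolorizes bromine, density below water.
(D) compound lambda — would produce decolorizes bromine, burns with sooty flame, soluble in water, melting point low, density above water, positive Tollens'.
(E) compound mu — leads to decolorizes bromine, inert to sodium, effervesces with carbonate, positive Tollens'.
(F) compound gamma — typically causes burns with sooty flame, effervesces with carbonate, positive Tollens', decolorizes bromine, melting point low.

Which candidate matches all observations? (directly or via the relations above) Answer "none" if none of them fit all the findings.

none

For each candidate, compare predicted effects to what was observed:
(A) compound kappa — soluble in water NO; positive Tollens' yes; burns with sooty flame yes; melting point low yes; decolorizes bromine yes; effervesces with carbonate yes
(B) compound beta — fails on soluble in water, melting point low, effervesces with carbonate (predicts melting point high, not melting point low)
(C) compound iota — fails on soluble in water, positive Tollens', melting point low, effervesces with carbonate (predicts melting point high, not melting point low)
(D) compound lambda — soluble in water yes; positive Tollens' yes; burns with sooty flame yes; melting point low yes; decolorizes bromine yes; effervesces with carbonate NO
(E) compound mu — soluble in water NO; positive Tollens' yes; burns with sooty flame NO; melting point low NO; decolorizes bromine yes; effervesces with carbonate yes
(F) compound gamma — does not account for soluble in water
None of the listed candidates fits everything.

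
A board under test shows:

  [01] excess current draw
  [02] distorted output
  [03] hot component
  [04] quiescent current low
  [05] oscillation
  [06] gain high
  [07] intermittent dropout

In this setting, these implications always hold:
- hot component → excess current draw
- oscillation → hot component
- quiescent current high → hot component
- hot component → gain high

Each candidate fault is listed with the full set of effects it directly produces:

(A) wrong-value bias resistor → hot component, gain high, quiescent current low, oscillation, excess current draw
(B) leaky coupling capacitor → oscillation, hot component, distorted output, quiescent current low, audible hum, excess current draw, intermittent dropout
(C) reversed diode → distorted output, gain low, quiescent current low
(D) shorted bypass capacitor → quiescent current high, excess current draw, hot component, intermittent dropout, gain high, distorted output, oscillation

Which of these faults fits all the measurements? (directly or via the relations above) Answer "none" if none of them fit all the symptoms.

B

Checking each candidate against the observations:
(A) wrong-value bias resistor — does not account for distorted output, intermittent dropout
(B) leaky coupling capacitor — excess current draw yes; distorted output yes; hot component yes; quiescent current low yes; oscillation yes; gain high yes (by hot component → gain high); intermittent dropout yes
(C) reversed diode — excess current draw NO; distorted output yes; hot component NO; quiescent current low yes; oscillation NO; gain high NO; intermittent dropout NO
(D) shorted bypass capacitor — excess current draw yes; distorted output yes; hot component yes; quiescent current low NO; oscillation yes; gain high yes; intermittent dropout yes
Only (B) is consistent with every observation.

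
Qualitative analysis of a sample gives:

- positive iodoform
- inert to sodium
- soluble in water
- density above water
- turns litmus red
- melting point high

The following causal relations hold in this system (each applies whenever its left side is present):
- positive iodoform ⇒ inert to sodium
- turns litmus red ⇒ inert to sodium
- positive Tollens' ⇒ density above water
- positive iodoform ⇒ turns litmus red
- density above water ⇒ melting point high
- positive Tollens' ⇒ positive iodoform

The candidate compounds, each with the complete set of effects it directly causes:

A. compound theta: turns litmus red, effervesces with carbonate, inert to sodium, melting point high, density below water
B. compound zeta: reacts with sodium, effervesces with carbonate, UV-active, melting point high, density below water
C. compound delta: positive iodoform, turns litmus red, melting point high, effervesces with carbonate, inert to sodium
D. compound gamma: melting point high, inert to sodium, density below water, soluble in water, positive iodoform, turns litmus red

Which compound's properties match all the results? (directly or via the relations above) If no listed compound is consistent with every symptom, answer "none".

Per-candidate check:
(A) compound theta — positive iodoform miss; inert to sodium match; soluble in water miss; density above water miss; turns litmus red match; melting point high match
(B) compound zeta — positive iodoform miss; inert to sodium miss; soluble in water miss; density above water miss; turns litmus red miss; melting point high match
(C) compound delta — does not account for soluble in water, density above water
(D) compound gamma — positive iodoform match; inert to sodium match; soluble in water match; density above water miss; turns litmus red match; melting point high match
No candidate is consistent with all observations.

none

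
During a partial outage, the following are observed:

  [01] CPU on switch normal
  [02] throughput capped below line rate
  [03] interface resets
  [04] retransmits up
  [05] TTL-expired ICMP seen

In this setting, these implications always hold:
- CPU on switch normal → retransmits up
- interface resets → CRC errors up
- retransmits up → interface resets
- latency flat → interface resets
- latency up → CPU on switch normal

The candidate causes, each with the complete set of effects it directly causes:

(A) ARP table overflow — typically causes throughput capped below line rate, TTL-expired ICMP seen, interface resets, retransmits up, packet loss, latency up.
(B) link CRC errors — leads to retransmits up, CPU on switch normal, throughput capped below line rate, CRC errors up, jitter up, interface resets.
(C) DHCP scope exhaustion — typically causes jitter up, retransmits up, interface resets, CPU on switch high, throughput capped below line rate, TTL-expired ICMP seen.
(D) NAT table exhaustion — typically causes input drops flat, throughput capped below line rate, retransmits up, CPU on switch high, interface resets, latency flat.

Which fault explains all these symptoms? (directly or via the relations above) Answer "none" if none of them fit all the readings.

A

For each candidate, compare predicted effects to what was observed:
(A) ARP table overflow — accounts for every observation (CPU on switch normal through latency up → CPU on switch normal)
(B) link CRC errors — CPU on switch normal yes; throughput capped below line rate yes; interface resets yes; retransmits up yes; TTL-expired ICMP seen NO
(C) DHCP scope exhaustion — fails on CPU on switch normal (predicts CPU on switch high, not CPU on switch normal)
(D) NAT table exhaustion — CPU on switch normal NO; throughput capped below line rate yes; interface resets yes; retransmits up yes; TTL-expired ICMP seen NO
(A) is the only candidate with no mismatches.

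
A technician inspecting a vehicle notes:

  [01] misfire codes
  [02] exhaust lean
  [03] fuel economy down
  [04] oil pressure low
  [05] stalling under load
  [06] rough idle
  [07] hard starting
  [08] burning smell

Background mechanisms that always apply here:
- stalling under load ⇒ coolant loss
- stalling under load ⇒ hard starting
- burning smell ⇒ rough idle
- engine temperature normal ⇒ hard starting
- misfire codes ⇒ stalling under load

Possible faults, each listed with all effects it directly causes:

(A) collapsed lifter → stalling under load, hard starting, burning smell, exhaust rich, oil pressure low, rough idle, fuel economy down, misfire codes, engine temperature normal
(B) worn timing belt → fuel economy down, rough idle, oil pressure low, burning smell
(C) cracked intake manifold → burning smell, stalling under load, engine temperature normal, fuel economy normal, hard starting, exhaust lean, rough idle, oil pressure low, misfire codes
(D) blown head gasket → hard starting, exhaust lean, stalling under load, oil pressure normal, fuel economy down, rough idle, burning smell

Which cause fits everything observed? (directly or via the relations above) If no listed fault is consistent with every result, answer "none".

none

Testing each hypothesis:
(A) collapsed lifter — misfire codes yes; exhaust lean NO; fuel economy down yes; oil pressure low yes; stalling under load yes; rough idle yes; hard starting yes; burning smell yes
(B) worn timing belt — misfire codes NO; exhaust lean NO; fuel economy down yes; oil pressure low yes; stalling under load NO; rough idle yes; hard starting NO; burning smell yes
(C) cracked intake manifold — fails on fuel economy down (predicts fuel economy normal, not fuel economy down)
(D) blown head gasket — misfire codes NO; exhaust lean yes; fuel economy down yes; oil pressure low NO; stalling under load yes; rough idle yes; hard starting yes; burning smell yes
Every candidate fails on at least one observation.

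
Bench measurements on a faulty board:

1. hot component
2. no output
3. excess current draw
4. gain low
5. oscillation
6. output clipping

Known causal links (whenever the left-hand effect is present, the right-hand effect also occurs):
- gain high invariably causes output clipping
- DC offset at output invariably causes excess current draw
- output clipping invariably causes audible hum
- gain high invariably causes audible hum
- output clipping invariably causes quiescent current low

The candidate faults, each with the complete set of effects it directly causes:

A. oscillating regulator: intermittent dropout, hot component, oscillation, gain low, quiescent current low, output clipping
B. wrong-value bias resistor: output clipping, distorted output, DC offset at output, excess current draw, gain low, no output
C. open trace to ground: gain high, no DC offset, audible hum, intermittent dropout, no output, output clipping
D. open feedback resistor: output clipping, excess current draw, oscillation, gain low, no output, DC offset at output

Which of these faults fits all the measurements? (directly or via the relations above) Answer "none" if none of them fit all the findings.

none

For each candidate, compare predicted effects to what was observed:
(A) oscillating regulator — does not account for no output, excess current draw
(B) wrong-value bias resistor — hot component -; no output +; excess current draw +; gain low +; oscillation -; output clipping +
(C) open trace to ground — hot component -; no output +; excess current draw -; gain low -; oscillation -; output clipping +
(D) open feedback resistor — hot component -; no output +; excess current draw +; gain low +; oscillation +; output clipping +
Every candidate fails on at least one observation.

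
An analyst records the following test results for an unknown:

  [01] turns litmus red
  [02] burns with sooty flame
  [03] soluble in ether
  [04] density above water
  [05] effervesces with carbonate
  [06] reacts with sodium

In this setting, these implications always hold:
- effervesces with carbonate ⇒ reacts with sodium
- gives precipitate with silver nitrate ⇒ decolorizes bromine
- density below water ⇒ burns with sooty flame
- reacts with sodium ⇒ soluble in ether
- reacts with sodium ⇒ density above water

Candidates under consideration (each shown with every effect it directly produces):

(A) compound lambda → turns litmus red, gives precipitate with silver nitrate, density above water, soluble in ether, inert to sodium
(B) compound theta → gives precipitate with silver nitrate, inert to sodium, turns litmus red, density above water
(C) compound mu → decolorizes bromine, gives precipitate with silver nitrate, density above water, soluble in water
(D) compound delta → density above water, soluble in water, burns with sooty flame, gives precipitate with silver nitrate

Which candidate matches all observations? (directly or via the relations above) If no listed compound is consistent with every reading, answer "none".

Per-candidate check:
(A) compound lambda — turns litmus red +; burns with sooty flame -; soluble in ether +; density above water +; effervesces with carbonate -; reacts with sodium -
(B) compound theta — fails on burns with sooty flame, soluble in ether, effervesces with carbonate, reacts with sodium (predicts inert to sodium, not reacts with sodium)
(C) compound mu — turns litmus red -; burns with sooty flame -; soluble in ether -; density above water +; effervesces with carbonate -; reacts with sodium -
(D) compound delta — does not account for turns litmus red, soluble in ether, effervesces with carbonate, reacts with sodium
Every candidate fails on at least one observation.

none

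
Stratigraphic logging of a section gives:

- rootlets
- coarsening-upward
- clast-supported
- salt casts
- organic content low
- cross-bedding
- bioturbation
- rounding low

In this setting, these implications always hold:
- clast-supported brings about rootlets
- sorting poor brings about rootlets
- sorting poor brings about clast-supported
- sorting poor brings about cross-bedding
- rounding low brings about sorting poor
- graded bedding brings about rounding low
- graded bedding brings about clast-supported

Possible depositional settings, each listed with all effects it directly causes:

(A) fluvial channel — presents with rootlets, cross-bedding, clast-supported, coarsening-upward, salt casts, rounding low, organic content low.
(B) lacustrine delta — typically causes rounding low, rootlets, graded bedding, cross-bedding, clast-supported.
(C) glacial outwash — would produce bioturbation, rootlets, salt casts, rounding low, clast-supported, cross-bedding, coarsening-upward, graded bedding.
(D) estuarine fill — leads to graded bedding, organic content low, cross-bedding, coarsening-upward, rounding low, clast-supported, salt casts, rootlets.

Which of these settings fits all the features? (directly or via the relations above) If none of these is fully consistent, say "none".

none

Testing each hypothesis:
(A) fluvial channel — does not account for bioturbation
(B) lacustrine delta — rootlets match; coarsening-upward miss; clast-supported match; salt casts miss; organic content low miss; cross-bedding match; bioturbation miss; rounding low match
(C) glacial outwash — rootlets match; coarsening-upward match; clast-supported match; salt casts match; organic content low miss; cross-bedding match; bioturbation match; rounding low match
(D) estuarine fill — rootlets match; coarsening-upward match; clast-supported match; salt casts match; organic content low match; cross-bedding match; bioturbation miss; rounding low match
Every candidate fails on at least one observation.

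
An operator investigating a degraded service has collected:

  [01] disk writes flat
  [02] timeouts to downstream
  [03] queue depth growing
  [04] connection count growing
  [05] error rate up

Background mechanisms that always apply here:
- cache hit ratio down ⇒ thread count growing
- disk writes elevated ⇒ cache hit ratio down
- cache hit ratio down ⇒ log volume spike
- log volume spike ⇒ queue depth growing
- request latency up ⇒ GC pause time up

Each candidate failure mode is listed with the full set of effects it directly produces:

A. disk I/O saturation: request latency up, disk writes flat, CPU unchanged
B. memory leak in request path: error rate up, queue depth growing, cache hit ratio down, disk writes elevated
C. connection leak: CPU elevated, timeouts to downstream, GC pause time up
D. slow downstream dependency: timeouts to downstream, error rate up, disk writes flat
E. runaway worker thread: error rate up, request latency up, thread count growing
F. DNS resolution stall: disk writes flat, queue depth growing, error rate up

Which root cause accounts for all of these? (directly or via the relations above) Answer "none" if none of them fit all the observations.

none

Checking each candidate against the observations:
(A) disk I/O saturation — does not account for timeouts to downstream, queue depth growing, connection count growing, error rate up
(B) memory leak in request path — fails on disk writes flat, timeouts to downstream, connection count growing (predicts disk writes elevated, not disk writes flat)
(C) connection leak — does not account for disk writes flat, queue depth growing, connection count growing, error rate up
(D) slow downstream dependency — does not account for queue depth growing, connection count growing
(E) runaway worker thread — does not account for disk writes flat, timeouts to downstream, queue depth growing, connection count growing
(F) DNS resolution stall — does not account for timeouts to downstream, connection count growing
No candidate is consistent with all observations.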